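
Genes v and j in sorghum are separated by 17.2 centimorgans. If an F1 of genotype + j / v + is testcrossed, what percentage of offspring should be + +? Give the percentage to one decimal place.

8.6%

A map distance of 17.2 centimorgans corresponds to a recombination frequency of 0.172.
The F1 is + j / v +, so + + is a recombinant gamete class with expected frequency r/2 = 0.172/2 = 0.0860.
That is 0.0860 = 8.6% of the progeny.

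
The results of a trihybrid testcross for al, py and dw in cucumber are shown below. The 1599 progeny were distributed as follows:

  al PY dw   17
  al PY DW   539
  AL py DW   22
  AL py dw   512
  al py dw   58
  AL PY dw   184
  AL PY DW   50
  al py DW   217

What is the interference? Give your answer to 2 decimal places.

The two most frequent reciprocal classes, AL py dw and al PY DW, are the parental types, so the F1 was AL py dw / al PY DW.
The two rarest classes, AL py DW and al PY dw, are the double crossovers. Comparing them with the parentals, only the dw allele has switched, so dw is the middle locus and the order is al – dw – py.
al–dw: (108 + 39)/1599 = 0.0919; dw–py: (401 + 39)/1599 = 0.2752.
Expected DCO frequency = 0.0919 × 0.2752 ≈ 0.02529; observed = 39/1599 ≈ 0.02439.
Coefficient of coincidence = 0.02439/0.02529 ≈ 0.96; interference = 1 − 0.96 = 0.04.

0.04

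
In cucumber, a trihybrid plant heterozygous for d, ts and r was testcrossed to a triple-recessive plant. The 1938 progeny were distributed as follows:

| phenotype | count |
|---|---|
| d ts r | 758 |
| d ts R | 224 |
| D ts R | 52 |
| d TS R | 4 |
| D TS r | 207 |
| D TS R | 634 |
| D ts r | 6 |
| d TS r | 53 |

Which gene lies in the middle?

d

The two most frequent reciprocal classes, D TS R and d ts r, are the parental types, so the F1 was D TS R / d ts r.
The two rarest classes, d TS R and D ts r, are the double crossovers. Comparing them with the parentals, only the d allele has switched, so d is the middle locus and the order is ts – d – r.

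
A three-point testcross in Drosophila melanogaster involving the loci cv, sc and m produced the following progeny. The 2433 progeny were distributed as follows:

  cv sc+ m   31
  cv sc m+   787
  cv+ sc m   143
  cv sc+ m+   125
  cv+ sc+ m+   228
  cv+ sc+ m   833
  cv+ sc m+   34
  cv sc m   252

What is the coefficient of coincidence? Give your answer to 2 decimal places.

0.87

The two most frequent reciprocal classes, cv sc m+ and cv+ sc+ m, are the parental types, so the F1 was cv sc m+ / cv+ sc+ m.
The two rarest classes, cv+ sc m+ and cv sc+ m, are the double crossovers. Comparing them with the parentals, only the cv allele has switched, so cv is the middle locus and the order is sc – cv – m.
sc–cv: (268 + 65)/2433 = 0.1369; cv–m: (480 + 65)/2433 = 0.2240.
Expected DCO frequency = 0.1369 × 0.2240 ≈ 0.03067; observed = 65/2433 ≈ 0.02672.
Coefficient of coincidence = 0.02672/0.03067 ≈ 0.87.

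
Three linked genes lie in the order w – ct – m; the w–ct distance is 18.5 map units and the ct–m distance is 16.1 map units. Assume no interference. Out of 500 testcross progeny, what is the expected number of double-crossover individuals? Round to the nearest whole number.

15

Map distances give recombination frequencies of 0.185 and 0.161 for the two intervals.
With no interference, expected double-crossover frequency = 0.185 × 0.161 = 0.02978.
Expected number = 0.02978 × 500 = 14.89 ≈ 15.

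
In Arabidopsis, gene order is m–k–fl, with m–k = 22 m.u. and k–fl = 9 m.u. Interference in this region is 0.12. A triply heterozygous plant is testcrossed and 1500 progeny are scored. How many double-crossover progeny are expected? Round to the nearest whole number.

26

Map distances give recombination frequencies of 0.220 and 0.090 for the two intervals.
With interference 0.12 (so coincidence = 0.88), expected double-crossover frequency = 0.220 × 0.090 × 0.88 = 0.01742.
Expected number = 0.01742 × 1500 = 26.14 ≈ 26.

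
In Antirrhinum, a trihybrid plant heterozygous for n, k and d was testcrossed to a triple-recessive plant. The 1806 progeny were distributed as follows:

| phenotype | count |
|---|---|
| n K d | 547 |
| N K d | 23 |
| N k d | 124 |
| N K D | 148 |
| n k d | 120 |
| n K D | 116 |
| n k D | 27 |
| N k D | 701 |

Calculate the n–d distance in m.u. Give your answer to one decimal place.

The two most frequent reciprocal classes, n K d and N k D, are the parental types, so the F1 was n K d / N k D.
The two rarest classes, N K d and n k D, are the double crossovers. Comparing them with the parentals, only the n allele has switched, so n is the middle locus and the order is d – n – k.
Crossovers in the d–n interval produce the single-crossover classes n K D and N k d (116 + 124 = 240) plus the double crossovers (50).
RF(d–n) = (240 + 50) / 1806 = 290/1806 = 0.1606 → 16.1 m.u.

16.1 m.u.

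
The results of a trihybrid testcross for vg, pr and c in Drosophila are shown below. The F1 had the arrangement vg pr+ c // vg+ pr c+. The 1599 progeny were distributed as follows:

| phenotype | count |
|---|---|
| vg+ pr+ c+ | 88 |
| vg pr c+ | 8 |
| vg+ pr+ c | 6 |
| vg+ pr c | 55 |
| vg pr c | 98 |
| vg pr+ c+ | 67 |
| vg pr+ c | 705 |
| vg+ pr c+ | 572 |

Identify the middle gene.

The two rarest classes, vg+ pr+ c and vg pr c+, are the double crossovers. Comparing them with the parentals, only the vg allele has switched, so vg is the middle locus and the order is c – vg – pr.

vg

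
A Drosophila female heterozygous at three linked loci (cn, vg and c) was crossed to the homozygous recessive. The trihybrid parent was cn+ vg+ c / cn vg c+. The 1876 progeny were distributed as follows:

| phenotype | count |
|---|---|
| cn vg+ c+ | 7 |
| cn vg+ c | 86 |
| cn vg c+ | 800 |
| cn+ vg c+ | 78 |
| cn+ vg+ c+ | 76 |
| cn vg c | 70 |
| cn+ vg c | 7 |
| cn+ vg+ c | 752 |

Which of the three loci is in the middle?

The two rarest classes, cn+ vg c and cn vg+ c+, are the double crossovers. Comparing them with the parentals, only the vg allele has switched, so vg is the middle locus and the order is c – vg – cn.

vg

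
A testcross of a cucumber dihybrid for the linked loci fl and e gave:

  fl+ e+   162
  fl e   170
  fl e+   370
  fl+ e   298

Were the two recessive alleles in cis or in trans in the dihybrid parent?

trans

The two most frequent classes are fl+ e (298) and fl e+ (370); these are the parental (non-recombinant) types.
So the F1 carried fl+ e on one chromosome and fl e+ on the other — the recessive alleles are on opposite chromosomes (trans / repulsion).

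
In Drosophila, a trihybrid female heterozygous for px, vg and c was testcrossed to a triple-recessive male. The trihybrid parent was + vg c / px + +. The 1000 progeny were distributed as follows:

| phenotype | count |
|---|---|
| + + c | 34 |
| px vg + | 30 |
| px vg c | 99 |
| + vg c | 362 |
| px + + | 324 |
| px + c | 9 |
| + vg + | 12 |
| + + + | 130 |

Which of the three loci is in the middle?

c

The two rarest classes, + vg + and px + c, are the double crossovers. Comparing them with the parentals, only the c allele has switched, so c is the middle locus and the order is px – c – vg.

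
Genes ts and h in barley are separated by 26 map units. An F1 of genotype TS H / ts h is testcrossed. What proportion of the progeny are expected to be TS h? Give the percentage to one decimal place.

A map distance of 26 map units corresponds to a recombination frequency of 0.260.
The F1 is TS H / ts h, so TS h is a recombinant gamete class with expected frequency r/2 = 0.260/2 = 0.1300.
That is 0.1300 = 13.0% of the progeny.

13.0%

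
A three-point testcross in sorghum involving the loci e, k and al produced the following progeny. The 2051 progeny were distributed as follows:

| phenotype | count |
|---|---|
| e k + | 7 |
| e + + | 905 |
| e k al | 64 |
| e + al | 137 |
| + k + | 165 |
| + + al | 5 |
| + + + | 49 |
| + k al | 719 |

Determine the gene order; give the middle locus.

The two most frequent reciprocal classes, e + + and + k al, are the parental types, so the F1 was e + + / + k al.
The two rarest classes, e k + and + + al, are the double crossovers. Comparing them with the parentals, only the k allele has switched, so k is the middle locus and the order is al – k – e.

k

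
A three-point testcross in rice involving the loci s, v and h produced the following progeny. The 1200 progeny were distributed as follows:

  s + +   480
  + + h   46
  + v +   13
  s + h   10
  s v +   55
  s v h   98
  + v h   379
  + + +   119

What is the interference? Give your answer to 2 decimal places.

0.07

The two most frequent reciprocal classes, + v h and s + +, are the parental types, so the F1 was + v h / s + +.
The two rarest classes, + v + and s + h, are the double crossovers. Comparing them with the parentals, only the h allele has switched, so h is the middle locus and the order is v – h – s.
v–h: (101 + 23)/1200 = 0.1033; h–s: (217 + 23)/1200 = 0.2000.
Expected DCO frequency = 0.1033 × 0.2000 ≈ 0.02066; observed = 23/1200 ≈ 0.01917.
Coefficient of coincidence = 0.01917/0.02066 ≈ 0.93; interference = 1 − 0.93 = 0.07.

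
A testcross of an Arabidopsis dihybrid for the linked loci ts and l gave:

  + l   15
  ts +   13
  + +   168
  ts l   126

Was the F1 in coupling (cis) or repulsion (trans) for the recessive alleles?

The two most frequent classes are + + (168) and ts l (126); these are the parental (non-recombinant) types.
So the F1 carried + + on one chromosome and ts l on the other — the recessive alleles are on the same chromosome (cis / coupling).

cis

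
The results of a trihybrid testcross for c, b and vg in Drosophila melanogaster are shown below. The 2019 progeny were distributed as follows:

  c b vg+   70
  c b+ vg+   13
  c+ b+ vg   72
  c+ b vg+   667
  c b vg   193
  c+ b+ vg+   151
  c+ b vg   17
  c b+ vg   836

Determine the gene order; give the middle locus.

The two most frequent reciprocal classes, c b+ vg and c+ b vg+, are the parental types, so the F1 was c b+ vg / c+ b vg+.
The two rarest classes, c b+ vg+ and c+ b vg, are the double crossovers. Comparing them with the parentals, only the vg allele has switched, so vg is the middle locus and the order is c – vg – b.

vg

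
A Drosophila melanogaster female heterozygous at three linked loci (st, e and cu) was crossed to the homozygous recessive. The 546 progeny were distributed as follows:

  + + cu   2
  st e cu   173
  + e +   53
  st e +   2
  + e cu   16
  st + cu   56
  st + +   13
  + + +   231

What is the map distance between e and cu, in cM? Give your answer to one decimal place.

20.7 cM

The two most frequent reciprocal classes, st e cu and + + +, are the parental types, so the F1 was st e cu / + + +.
The two rarest classes, st e + and + + cu, are the double crossovers. Comparing them with the parentals, only the cu allele has switched, so cu is the middle locus and the order is e – cu – st.
Crossovers in the e–cu interval produce the single-crossover classes st + cu and + e + (56 + 53 = 109) plus the double crossovers (4).
RF(e–cu) = (109 + 4) / 546 = 113/546 = 0.2070 → 20.7 cM.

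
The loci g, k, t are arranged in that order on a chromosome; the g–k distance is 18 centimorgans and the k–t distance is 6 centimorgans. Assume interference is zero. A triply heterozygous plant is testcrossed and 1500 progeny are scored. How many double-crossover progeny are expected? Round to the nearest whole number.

16

Map distances give recombination frequencies of 0.180 and 0.060 for the two intervals.
With no interference, expected double-crossover frequency = 0.180 × 0.060 = 0.01080.
Expected number = 0.01080 × 1500 = 16.20 ≈ 16.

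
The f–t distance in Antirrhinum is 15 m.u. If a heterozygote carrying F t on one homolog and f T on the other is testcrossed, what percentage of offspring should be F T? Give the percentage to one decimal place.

A map distance of 15 m.u. corresponds to a recombination frequency of 0.150.
The F1 is F t / f T, so F T is a recombinant gamete class with expected frequency r/2 = 0.150/2 = 0.0750.
That is 0.0750 = 7.5% of the progeny.

7.5%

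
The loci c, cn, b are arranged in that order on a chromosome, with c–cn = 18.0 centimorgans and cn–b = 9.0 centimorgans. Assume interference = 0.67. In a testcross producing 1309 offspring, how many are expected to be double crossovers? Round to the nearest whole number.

Map distances give recombination frequencies of 0.180 and 0.090 for the two intervals.
With interference 0.67 (so coincidence = 0.33), expected double-crossover frequency = 0.180 × 0.090 × 0.33 = 0.00535.
Expected number = 0.00535 × 1309 = 7.00 ≈ 7.

7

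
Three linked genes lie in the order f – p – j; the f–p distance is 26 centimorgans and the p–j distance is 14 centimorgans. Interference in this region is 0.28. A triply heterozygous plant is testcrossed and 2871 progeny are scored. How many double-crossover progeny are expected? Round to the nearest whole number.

Map distances give recombination frequencies of 0.260 and 0.140 for the two intervals.
With interference 0.28 (so coincidence = 0.72), expected double-crossover frequency = 0.260 × 0.140 × 0.72 = 0.02621.
Expected number = 0.02621 × 2871 = 75.24 ≈ 75.

75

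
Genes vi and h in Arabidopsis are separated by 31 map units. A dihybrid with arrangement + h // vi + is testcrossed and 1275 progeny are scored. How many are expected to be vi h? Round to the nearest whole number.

A map distance of 31 map units corresponds to a recombination frequency of 0.310.
The F1 is + h / vi +, so vi h is a recombinant gamete class with expected frequency r/2 = 0.310/2 = 0.1550.
Expected number = 0.1550 × 1275 = 197.62 ≈ 198.

198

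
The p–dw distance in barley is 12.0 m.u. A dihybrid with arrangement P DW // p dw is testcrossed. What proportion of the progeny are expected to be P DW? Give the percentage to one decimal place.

A map distance of 12.0 m.u. corresponds to a recombination frequency of 0.120.
The F1 is P DW / p dw, so P DW is a parental gamete class with expected frequency (1 − r)/2 = 0.880/2 = 0.4400.
That is 0.4400 = 44.0% of the progeny.

44.0%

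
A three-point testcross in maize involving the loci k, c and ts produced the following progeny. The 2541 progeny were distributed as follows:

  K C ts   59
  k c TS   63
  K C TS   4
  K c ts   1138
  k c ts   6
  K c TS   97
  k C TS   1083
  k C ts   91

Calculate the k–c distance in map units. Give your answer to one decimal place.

5.2 map units

The two most frequent reciprocal classes, k C TS and K c ts, are the parental types, so the F1 was k C TS / K c ts.
The two rarest classes, K C TS and k c ts, are the double crossovers. Comparing them with the parentals, only the k allele has switched, so k is the middle locus and the order is ts – k – c.
Crossovers in the k–c interval produce the single-crossover classes k c TS and K C ts (63 + 59 = 122) plus the double crossovers (10).
RF(k–c) = (122 + 10) / 2541 = 132/2541 = 0.0519 → 5.2 map units.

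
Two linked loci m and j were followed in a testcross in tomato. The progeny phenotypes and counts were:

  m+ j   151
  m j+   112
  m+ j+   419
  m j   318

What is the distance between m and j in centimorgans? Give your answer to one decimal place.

26.3 centimorgans

The two most frequent classes, m+ j+ (419) and m j (318), are the parental types, so the F1 was m+ j+ / m j.
The recombinant classes are m+ j and m j+: 151 + 112 = 263.
Recombination frequency = 263/1000 = 0.2630 ≈ 26.3%, i.e. 26.3 centimorgans.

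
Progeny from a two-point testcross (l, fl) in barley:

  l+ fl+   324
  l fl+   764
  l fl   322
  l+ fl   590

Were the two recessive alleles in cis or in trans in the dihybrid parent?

trans

The two most frequent classes are l+ fl (590) and l fl+ (764); these are the parental (non-recombinant) types.
So the F1 carried l+ fl on one chromosome and l fl+ on the other — the recessive alleles are on opposite chromosomes (trans / repulsion).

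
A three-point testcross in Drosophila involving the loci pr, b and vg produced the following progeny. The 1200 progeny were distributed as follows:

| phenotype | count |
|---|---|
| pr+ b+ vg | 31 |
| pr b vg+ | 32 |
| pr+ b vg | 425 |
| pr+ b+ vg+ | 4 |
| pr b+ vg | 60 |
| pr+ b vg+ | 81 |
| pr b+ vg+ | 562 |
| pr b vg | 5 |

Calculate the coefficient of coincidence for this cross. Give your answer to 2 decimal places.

The two most frequent reciprocal classes, pr+ b vg and pr b+ vg+, are the parental types, so the F1 was pr+ b vg / pr b+ vg+.
The two rarest classes, pr b vg and pr+ b+ vg+, are the double crossovers. Comparing them with the parentals, only the pr allele has switched, so pr is the middle locus and the order is vg – pr – b.
vg–pr: (141 + 9)/1200 = 0.1250; pr–b: (63 + 9)/1200 = 0.0600.
Expected DCO frequency = 0.1250 × 0.0600 ≈ 0.00750; observed = 9/1200 ≈ 0.00750.
Coefficient of coincidence = 0.00750/0.00750 ≈ 1.00.

1.00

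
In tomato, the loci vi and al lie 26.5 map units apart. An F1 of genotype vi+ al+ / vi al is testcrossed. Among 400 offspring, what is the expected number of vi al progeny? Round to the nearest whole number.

A map distance of 26.5 map units corresponds to a recombination frequency of 0.265.
The F1 is vi+ al+ / vi al, so vi al is a parental gamete class with expected frequency (1 − r)/2 = 0.735/2 = 0.3675.
Expected number = 0.3675 × 400 = 147.00 ≈ 147.

147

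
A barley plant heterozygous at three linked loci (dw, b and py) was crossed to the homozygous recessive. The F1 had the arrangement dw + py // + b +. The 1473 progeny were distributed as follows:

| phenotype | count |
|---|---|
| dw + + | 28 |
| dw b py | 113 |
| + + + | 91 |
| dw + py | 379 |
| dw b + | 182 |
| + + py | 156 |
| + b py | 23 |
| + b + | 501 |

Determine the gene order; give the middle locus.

py

The two rarest classes, dw + + and + b py, are the double crossovers. Comparing them with the parentals, only the py allele has switched, so py is the middle locus and the order is b – py – dw.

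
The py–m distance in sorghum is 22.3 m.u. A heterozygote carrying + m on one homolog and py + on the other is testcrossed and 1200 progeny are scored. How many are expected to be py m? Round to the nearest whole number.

134

A map distance of 22.3 m.u. corresponds to a recombination frequency of 0.223.
The F1 is + m / py +, so py m is a recombinant gamete class with expected frequency r/2 = 0.223/2 = 0.1115.
Expected number = 0.1115 × 1200 = 133.80 ≈ 134.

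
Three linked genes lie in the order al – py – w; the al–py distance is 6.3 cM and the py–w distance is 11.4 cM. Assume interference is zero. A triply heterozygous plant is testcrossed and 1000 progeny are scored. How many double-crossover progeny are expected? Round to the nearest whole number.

Map distances give recombination frequencies of 0.063 and 0.114 for the two intervals.
With no interference, expected double-crossover frequency = 0.063 × 0.114 = 0.00718.
Expected number = 0.00718 × 1000 = 7.18 ≈ 7.

7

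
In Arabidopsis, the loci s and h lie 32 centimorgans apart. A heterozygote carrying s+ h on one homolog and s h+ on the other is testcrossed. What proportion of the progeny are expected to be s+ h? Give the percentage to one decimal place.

34.0%

A map distance of 32 centimorgans corresponds to a recombination frequency of 0.320.
The F1 is s+ h / s h+, so s+ h is a parental gamete class with expected frequency (1 − r)/2 = 0.680/2 = 0.3400.
That is 0.3400 = 34.0% of the progeny.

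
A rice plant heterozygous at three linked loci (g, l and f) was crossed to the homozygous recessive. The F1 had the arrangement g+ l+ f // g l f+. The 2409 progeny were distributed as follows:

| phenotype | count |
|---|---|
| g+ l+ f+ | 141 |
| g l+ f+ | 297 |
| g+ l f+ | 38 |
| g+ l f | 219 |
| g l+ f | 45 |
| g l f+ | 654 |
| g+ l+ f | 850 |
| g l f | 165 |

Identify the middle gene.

The two rarest classes, g l+ f and g+ l f+, are the double crossovers. Comparing them with the parentals, only the g allele has switched, so g is the middle locus and the order is f – g – l.

g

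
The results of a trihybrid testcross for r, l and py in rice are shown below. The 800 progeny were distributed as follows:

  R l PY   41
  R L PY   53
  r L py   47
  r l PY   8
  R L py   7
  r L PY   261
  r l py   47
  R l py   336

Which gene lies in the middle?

The two most frequent reciprocal classes, r L PY and R l py, are the parental types, so the F1 was r L PY / R l py.
The two rarest classes, r l PY and R L py, are the double crossovers. Comparing them with the parentals, only the l allele has switched, so l is the middle locus and the order is r – l – py.

l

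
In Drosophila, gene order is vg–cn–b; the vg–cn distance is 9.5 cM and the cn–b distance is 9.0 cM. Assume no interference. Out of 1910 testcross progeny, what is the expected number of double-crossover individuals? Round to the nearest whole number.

16

Map distances give recombination frequencies of 0.095 and 0.090 for the two intervals.
With no interference, expected double-crossover frequency = 0.095 × 0.090 = 0.00855.
Expected number = 0.00855 × 1910 = 16.33 ≈ 16.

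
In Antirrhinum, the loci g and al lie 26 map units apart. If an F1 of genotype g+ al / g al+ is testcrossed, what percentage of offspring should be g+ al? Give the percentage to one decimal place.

A map distance of 26 map units corresponds to a recombination frequency of 0.260.
The F1 is g+ al / g al+, so g+ al is a parental gamete class with expected frequency (1 − r)/2 = 0.740/2 = 0.3700.
That is 0.3700 = 37.0% of the progeny.

37.0%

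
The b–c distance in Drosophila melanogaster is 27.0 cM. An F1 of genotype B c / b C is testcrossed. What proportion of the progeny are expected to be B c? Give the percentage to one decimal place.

36.5%

A map distance of 27.0 cM corresponds to a recombination frequency of 0.270.
The F1 is B c / b C, so B c is a parental gamete class with expected frequency (1 − r)/2 = 0.730/2 = 0.3650.
That is 0.3650 = 36.5% of the progeny.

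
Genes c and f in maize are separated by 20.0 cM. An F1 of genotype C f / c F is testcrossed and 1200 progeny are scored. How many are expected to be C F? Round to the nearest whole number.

A map distance of 20.0 cM corresponds to a recombination frequency of 0.200.
The F1 is C f / c F, so C F is a recombinant gamete class with expected frequency r/2 = 0.200/2 = 0.1000.
Expected number = 0.1000 × 1200 = 120.00 ≈ 120.

120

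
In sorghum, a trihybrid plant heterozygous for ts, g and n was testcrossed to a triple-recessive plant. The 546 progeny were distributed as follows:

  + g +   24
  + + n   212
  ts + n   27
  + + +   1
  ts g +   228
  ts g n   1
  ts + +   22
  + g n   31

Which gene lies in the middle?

The two most frequent reciprocal classes, ts g + and + + n, are the parental types, so the F1 was ts g + / + + n.
The two rarest classes, ts g n and + + +, are the double crossovers. Comparing them with the parentals, only the n allele has switched, so n is the middle locus and the order is ts – n – g.

n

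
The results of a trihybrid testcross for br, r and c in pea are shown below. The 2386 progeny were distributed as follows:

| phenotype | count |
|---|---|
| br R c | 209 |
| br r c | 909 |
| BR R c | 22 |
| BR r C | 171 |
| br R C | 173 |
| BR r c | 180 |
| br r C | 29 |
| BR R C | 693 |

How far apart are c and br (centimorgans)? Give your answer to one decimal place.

The two most frequent reciprocal classes, BR R C and br r c, are the parental types, so the F1 was BR R C / br r c.
The two rarest classes, BR R c and br r C, are the double crossovers. Comparing them with the parentals, only the c allele has switched, so c is the middle locus and the order is br – c – r.
Crossovers in the br–c interval produce the single-crossover classes br R C and BR r c (173 + 180 = 353) plus the double crossovers (51).
RF(br–c) = (353 + 51) / 2386 = 404/2386 = 0.1693 → 16.9 centimorgans.

16.9 centimorgans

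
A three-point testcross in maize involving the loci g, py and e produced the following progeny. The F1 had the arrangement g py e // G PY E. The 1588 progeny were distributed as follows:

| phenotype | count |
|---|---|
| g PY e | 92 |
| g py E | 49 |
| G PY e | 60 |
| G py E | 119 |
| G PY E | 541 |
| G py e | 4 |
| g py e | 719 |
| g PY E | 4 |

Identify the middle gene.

The two rarest classes, G py e and g PY E, are the double crossovers. Comparing them with the parentals, only the g allele has switched, so g is the middle locus and the order is py – g – e.

g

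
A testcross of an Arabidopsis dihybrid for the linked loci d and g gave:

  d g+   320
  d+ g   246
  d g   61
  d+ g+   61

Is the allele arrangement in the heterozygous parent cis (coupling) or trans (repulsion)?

trans

The two most frequent classes are d+ g (246) and d g+ (320); these are the parental (non-recombinant) types.
So the F1 carried d+ g on one chromosome and d g+ on the other — the recessive alleles are on opposite chromosomes (trans / repulsion).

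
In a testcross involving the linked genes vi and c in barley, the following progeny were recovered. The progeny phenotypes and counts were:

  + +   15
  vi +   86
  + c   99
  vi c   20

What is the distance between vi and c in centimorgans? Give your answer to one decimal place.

The two most frequent classes, + c (99) and vi + (86), are the parental types, so the F1 was + c / vi +.
The recombinant classes are + + and vi c: 15 + 20 = 35.
Recombination frequency = 35/220 = 0.1591 ≈ 15.9%, i.e. 15.9 centimorgans.

15.9 centimorgans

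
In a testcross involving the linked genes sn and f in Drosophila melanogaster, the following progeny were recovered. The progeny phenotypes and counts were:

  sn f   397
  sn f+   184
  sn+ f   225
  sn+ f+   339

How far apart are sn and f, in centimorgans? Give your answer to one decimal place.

35.7 centimorgans

The two most frequent classes, sn+ f+ (339) and sn f (397), are the parental types, so the F1 was sn+ f+ / sn f.
The recombinant classes are sn+ f and sn f+: 225 + 184 = 409.
Recombination frequency = 409/1145 = 0.3572 ≈ 35.7%, i.e. 35.7 centimorgans.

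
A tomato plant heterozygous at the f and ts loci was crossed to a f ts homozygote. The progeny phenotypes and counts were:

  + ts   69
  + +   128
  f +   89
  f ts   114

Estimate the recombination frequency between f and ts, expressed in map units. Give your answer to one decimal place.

39.5 map units

The two most frequent classes, + + (128) and f ts (114), are the parental types, so the F1 was + + / f ts.
The recombinant classes are + ts and f +: 69 + 89 = 158.
Recombination frequency = 158/400 = 0.3950 ≈ 39.5%, i.e. 39.5 map units.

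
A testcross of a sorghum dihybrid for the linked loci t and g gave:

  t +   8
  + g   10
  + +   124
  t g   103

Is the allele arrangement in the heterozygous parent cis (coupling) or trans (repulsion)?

The two most frequent classes are + + (124) and t g (103); these are the parental (non-recombinant) types.
So the F1 carried + + on one chromosome and t g on the other — the recessive alleles are on the same chromosome (cis / coupling).

cis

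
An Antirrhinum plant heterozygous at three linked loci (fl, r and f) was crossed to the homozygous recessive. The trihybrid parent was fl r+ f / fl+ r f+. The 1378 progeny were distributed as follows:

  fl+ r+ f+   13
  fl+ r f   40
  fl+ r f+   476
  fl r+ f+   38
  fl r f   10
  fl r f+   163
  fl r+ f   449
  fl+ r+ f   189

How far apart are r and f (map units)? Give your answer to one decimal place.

The two rarest classes, fl r f and fl+ r+ f+, are the double crossovers. Comparing them with the parentals, only the r allele has switched, so r is the middle locus and the order is fl – r – f.
Crossovers in the r–f interval produce the single-crossover classes fl r+ f+ and fl+ r f (38 + 40 = 78) plus the double crossovers (23).
RF(r–f) = (78 + 23) / 1378 = 101/1378 = 0.0733 → 7.3 map units.

7.3 map units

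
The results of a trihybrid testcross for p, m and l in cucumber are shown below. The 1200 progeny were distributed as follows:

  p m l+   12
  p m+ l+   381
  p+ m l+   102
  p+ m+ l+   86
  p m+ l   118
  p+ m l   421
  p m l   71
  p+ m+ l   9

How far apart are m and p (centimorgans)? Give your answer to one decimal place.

The two most frequent reciprocal classes, p+ m l and p m+ l+, are the parental types, so the F1 was p+ m l / p m+ l+.
The two rarest classes, p+ m+ l and p m l+, are the double crossovers. Comparing them with the parentals, only the m allele has switched, so m is the middle locus and the order is l – m – p.
Crossovers in the m–p interval produce the single-crossover classes p m l and p+ m+ l+ (71 + 86 = 157) plus the double crossovers (21).
RF(m–p) = (157 + 21) / 1200 = 178/1200 = 0.1483 → 14.8 centimorgans.

14.8 centimorgans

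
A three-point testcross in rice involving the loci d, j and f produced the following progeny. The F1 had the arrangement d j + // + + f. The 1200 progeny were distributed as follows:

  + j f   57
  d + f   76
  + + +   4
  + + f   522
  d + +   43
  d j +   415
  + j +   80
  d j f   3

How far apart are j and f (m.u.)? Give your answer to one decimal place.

8.9 m.u.

The two rarest classes, d j f and + + +, are the double crossovers. Comparing them with the parentals, only the f allele has switched, so f is the middle locus and the order is d – f – j.
Crossovers in the f–j interval produce the single-crossover classes d + + and + j f (43 + 57 = 100) plus the double crossovers (7).
RF(f–j) = (100 + 7) / 1200 = 107/1200 = 0.0892 → 8.9 m.u.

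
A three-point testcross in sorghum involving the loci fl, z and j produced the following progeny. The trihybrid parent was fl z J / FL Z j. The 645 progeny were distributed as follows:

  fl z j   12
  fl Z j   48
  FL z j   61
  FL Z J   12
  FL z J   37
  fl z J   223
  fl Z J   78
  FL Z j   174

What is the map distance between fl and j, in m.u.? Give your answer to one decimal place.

16.9 m.u.

The two rarest classes, fl z j and FL Z J, are the double crossovers. Comparing them with the parentals, only the j allele has switched, so j is the middle locus and the order is z – j – fl.
Crossovers in the j–fl interval produce the single-crossover classes FL z J and fl Z j (37 + 48 = 85) plus the double crossovers (24).
RF(j–fl) = (85 + 24) / 645 = 109/645 = 0.1690 → 16.9 m.u.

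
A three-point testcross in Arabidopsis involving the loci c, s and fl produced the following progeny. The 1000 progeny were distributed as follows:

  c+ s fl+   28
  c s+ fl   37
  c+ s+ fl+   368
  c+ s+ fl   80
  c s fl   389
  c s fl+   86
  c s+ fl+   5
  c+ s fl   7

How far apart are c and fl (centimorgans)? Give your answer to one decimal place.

17.8 centimorgans

The two most frequent reciprocal classes, c s fl and c+ s+ fl+, are the parental types, so the F1 was c s fl / c+ s+ fl+.
The two rarest classes, c+ s fl and c s+ fl+, are the double crossovers. Comparing them with the parentals, only the c allele has switched, so c is the middle locus and the order is fl – c – s.
Crossovers in the fl–c interval produce the single-crossover classes c s fl+ and c+ s+ fl (86 + 80 = 166) plus the double crossovers (12).
RF(fl–c) = (166 + 12) / 1000 = 178/1000 = 0.1780 → 17.8 centimorgans.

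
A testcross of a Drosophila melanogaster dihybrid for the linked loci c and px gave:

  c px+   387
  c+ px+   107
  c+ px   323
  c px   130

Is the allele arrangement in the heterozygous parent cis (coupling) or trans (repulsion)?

trans

The two most frequent classes are c+ px (323) and c px+ (387); these are the parental (non-recombinant) types.
So the F1 carried c+ px on one chromosome and c px+ on the other — the recessive alleles are on opposite chromosomes (trans / repulsion).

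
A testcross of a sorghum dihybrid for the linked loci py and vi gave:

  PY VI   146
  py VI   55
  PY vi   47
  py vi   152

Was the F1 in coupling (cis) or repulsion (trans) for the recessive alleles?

cis

The two most frequent classes are PY VI (146) and py vi (152); these are the parental (non-recombinant) types.
So the F1 carried PY VI on one chromosome and py vi on the other — the recessive alleles are on the same chromosome (cis / coupling).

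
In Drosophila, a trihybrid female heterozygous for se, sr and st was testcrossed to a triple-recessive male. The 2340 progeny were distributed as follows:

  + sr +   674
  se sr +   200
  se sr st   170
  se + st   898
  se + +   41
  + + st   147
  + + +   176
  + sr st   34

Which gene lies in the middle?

The two most frequent reciprocal classes, + sr + and se + st, are the parental types, so the F1 was + sr + / se + st.
The two rarest classes, + sr st and se + +, are the double crossovers. Comparing them with the parentals, only the st allele has switched, so st is the middle locus and the order is sr – st – se.

st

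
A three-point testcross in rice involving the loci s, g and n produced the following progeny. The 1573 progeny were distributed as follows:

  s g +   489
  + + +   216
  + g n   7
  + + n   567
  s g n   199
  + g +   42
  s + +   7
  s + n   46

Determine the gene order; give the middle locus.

The two most frequent reciprocal classes, s g + and + + n, are the parental types, so the F1 was s g + / + + n.
The two rarest classes, s + + and + g n, are the double crossovers. Comparing them with the parentals, only the g allele has switched, so g is the middle locus and the order is s – g – n.

g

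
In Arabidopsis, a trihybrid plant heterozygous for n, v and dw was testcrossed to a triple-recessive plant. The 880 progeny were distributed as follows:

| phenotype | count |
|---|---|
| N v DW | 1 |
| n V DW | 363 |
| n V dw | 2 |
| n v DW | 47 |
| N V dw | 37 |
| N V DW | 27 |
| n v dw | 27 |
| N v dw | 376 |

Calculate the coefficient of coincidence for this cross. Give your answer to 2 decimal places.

The two most frequent reciprocal classes, N v dw and n V DW, are the parental types, so the F1 was N v dw / n V DW.
The two rarest classes, N v DW and n V dw, are the double crossovers. Comparing them with the parentals, only the dw allele has switched, so dw is the middle locus and the order is n – dw – v.
n–dw: (54 + 3)/880 = 0.0648; dw–v: (84 + 3)/880 = 0.0989.
Expected DCO frequency = 0.0648 × 0.0989 ≈ 0.00641; observed = 3/880 ≈ 0.00341.
Coefficient of coincidence = 0.00341/0.00641 ≈ 0.53.

0.53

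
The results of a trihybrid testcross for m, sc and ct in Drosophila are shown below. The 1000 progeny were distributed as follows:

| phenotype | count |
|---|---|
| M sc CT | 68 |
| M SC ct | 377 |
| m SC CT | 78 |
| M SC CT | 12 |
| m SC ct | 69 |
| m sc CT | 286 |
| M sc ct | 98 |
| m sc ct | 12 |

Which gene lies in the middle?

The two most frequent reciprocal classes, m sc CT and M SC ct, are the parental types, so the F1 was m sc CT / M SC ct.
The two rarest classes, m sc ct and M SC CT, are the double crossovers. Comparing them with the parentals, only the ct allele has switched, so ct is the middle locus and the order is sc – ct – m.

ct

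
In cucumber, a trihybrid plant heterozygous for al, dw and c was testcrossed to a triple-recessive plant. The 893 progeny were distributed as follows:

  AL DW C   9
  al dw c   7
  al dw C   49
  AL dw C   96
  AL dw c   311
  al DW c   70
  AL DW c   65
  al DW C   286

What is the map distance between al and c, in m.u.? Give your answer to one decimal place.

20.4 m.u.

The two most frequent reciprocal classes, AL dw c and al DW C, are the parental types, so the F1 was AL dw c / al DW C.
The two rarest classes, al dw c and AL DW C, are the double crossovers. Comparing them with the parentals, only the al allele has switched, so al is the middle locus and the order is c – al – dw.
Crossovers in the c–al interval produce the single-crossover classes AL dw C and al DW c (96 + 70 = 166) plus the double crossovers (16).
RF(c–al) = (166 + 16) / 893 = 182/893 = 0.2038 → 20.4 m.u.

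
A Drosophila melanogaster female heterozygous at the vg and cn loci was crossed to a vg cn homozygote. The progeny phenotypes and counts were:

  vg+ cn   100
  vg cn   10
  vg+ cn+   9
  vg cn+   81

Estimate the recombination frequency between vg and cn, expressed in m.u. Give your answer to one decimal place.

9.5 m.u.

The two most frequent classes, vg+ cn (100) and vg cn+ (81), are the parental types, so the F1 was vg+ cn / vg cn+.
The recombinant classes are vg+ cn+ and vg cn: 9 + 10 = 19.
Recombination frequency = 19/200 = 0.0950 ≈ 9.5%, i.e. 9.5 m.u.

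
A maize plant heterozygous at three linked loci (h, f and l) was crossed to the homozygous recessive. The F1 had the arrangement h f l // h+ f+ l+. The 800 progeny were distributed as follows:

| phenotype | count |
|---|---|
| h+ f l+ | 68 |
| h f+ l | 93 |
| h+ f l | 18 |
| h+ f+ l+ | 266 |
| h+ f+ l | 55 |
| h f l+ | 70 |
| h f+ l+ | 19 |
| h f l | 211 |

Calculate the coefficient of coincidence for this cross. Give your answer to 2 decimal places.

The two rarest classes, h+ f l and h f+ l+, are the double crossovers. Comparing them with the parentals, only the h allele has switched, so h is the middle locus and the order is l – h – f.
l–h: (125 + 37)/800 = 0.2025; h–f: (161 + 37)/800 = 0.2475.
Expected DCO frequency = 0.2025 × 0.2475 ≈ 0.05012; observed = 37/800 ≈ 0.04625.
Coefficient of coincidence = 0.04625/0.05012 ≈ 0.92.

0.92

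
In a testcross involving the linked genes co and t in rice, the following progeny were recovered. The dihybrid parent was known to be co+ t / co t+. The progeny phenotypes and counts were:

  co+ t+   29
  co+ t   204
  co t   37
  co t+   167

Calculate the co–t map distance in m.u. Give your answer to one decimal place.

The recombinant classes are co+ t+ and co t: 29 + 37 = 66.
Recombination frequency = 66/437 = 0.1510 ≈ 15.1%, i.e. 15.1 m.u.

15.1 m.u.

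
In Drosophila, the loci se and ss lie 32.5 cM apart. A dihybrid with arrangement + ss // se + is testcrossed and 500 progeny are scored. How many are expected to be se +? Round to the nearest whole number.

169

A map distance of 32.5 cM corresponds to a recombination frequency of 0.325.
The F1 is + ss / se +, so se + is a parental gamete class with expected frequency (1 − r)/2 = 0.675/2 = 0.3375.
Expected number = 0.3375 × 500 = 168.75 ≈ 169.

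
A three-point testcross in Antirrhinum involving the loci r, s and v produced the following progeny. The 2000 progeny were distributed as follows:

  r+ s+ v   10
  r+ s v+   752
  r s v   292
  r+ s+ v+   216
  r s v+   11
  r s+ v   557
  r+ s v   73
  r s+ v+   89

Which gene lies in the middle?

The two most frequent reciprocal classes, r s+ v and r+ s v+, are the parental types, so the F1 was r s+ v / r+ s v+.
The two rarest classes, r+ s+ v and r s v+, are the double crossovers. Comparing them with the parentals, only the r allele has switched, so r is the middle locus and the order is s – r – v.

r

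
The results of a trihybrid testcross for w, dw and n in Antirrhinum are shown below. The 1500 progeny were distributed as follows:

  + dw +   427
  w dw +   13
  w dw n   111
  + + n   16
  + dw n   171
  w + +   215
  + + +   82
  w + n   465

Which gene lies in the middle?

w

The two most frequent reciprocal classes, w + n and + dw +, are the parental types, so the F1 was w + n / + dw +.
The two rarest classes, + + n and w dw +, are the double crossovers. Comparing them with the parentals, only the w allele has switched, so w is the middle locus and the order is dw – w – n.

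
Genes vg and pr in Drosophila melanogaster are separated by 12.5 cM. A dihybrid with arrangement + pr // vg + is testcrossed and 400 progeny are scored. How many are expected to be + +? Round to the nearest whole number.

A map distance of 12.5 cM corresponds to a recombination frequency of 0.125.
The F1 is + pr / vg +, so + + is a recombinant gamete class with expected frequency r/2 = 0.125/2 = 0.0625.
Expected number = 0.0625 × 400 = 25.00 ≈ 25.

25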